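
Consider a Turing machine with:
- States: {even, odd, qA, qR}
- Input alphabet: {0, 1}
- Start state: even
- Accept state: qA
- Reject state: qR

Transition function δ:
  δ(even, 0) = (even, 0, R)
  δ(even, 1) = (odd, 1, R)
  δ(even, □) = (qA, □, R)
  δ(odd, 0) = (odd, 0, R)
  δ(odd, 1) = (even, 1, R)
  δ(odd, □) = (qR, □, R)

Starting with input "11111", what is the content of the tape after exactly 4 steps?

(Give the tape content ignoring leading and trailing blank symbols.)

Execution trace:
Initial: [even]11111
Step 1: δ(even, 1) = (odd, 1, R) → 1[odd]1111
Step 2: δ(odd, 1) = (even, 1, R) → 11[even]111
Step 3: δ(even, 1) = (odd, 1, R) → 111[odd]11
Step 4: δ(odd, 1) = (even, 1, R) → 1111[even]1

After 4 steps, the tape (ignoring leading/trailing blanks) is: 11111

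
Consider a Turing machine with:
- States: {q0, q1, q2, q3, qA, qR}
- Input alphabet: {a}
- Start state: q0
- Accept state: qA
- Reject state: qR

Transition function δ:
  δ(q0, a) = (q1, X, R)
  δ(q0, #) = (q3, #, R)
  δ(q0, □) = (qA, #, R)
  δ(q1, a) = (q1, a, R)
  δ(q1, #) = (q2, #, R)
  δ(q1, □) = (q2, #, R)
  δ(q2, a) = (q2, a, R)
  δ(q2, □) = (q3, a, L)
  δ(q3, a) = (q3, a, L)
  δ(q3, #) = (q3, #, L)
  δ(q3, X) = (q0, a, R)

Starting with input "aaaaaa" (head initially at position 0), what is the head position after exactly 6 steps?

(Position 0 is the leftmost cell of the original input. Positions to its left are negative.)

Execution trace (head position shown):
Step 0: [q0]aaaaaa  (head at position 0)
Step 1: move right → X[q1]aaaaa  (head at position 1)
Step 2: move right → Xa[q1]aaaa  (head at position 2)
Step 3: move right → Xaa[q1]aaa  (head at position 3)
Step 4: move right → Xaaa[q1]aa  (head at position 4)
Step 5: move right → Xaaaa[q1]a  (head at position 5)
Step 6: move right → Xaaaaa[q1]□  (head at position 6)

After 6 steps, the head is at position 6.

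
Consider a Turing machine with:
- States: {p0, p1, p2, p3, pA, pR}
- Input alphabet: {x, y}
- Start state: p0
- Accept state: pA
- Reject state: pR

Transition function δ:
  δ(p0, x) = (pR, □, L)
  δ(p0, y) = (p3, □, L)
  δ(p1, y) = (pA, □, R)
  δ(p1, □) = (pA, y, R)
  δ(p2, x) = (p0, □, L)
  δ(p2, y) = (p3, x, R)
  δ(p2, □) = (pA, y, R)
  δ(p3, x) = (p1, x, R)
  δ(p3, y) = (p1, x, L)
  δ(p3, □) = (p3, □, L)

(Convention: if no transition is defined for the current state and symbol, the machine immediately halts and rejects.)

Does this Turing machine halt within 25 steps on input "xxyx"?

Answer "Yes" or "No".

Execution trace:
Initial: [p0]xxyx
Step 1: δ(p0, x) = (pR, □, L) → [pR]□□xyx

The machine reaches the reject state pR and halts.
The machine halted after 1 step (within the 25-step bound).

Answer: Yes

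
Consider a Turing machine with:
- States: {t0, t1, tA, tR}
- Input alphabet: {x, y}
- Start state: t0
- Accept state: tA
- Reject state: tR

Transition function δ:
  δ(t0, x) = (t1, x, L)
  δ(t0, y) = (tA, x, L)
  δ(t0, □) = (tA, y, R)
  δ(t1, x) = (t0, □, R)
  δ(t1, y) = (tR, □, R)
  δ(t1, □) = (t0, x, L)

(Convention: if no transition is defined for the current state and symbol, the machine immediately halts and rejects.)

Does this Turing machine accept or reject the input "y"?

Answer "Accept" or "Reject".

Execution trace:
Initial: [t0]y
Step 1: δ(t0, y) = (tA, x, L) → [tA]□x

The machine reaches the accept state tA and halts.

Answer: Accept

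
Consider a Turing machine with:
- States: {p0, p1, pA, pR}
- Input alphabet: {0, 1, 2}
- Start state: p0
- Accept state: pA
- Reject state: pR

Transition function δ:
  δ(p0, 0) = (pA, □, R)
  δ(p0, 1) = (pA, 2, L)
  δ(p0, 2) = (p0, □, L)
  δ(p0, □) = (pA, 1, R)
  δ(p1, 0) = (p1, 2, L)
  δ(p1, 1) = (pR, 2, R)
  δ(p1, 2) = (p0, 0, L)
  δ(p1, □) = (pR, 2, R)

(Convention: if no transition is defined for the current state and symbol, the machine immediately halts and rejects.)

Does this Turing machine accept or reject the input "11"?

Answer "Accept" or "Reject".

Execution trace:
Initial: [p0]11
Step 1: δ(p0, 1) = (pA, 2, L) → [pA]□21

The machine reaches the accept state pA and halts.

Answer: Accept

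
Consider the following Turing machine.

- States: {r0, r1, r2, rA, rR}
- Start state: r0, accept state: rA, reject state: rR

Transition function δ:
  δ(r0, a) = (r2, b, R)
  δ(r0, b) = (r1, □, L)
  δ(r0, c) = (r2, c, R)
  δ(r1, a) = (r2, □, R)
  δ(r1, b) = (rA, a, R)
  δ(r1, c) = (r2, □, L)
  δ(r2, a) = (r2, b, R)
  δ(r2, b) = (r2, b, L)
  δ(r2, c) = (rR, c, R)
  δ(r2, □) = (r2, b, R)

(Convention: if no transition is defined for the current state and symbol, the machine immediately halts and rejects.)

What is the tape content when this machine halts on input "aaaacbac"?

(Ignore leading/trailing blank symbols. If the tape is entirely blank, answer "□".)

Execution trace:
Initial: [r0]aaaacbac
Step 1: δ(r0, a) = (r2, b, R) → b[r2]aaacbac
Step 2: δ(r2, a) = (r2, b, R) → bb[r2]aacbac
Step 3: δ(r2, a) = (r2, b, R) → bbb[r2]acbac
Step 4: δ(r2, a) = (r2, b, R) → bbbb[r2]cbac
Step 5: δ(r2, c) = (rR, c, R) → bbbbc[rR]bac

The machine reaches the reject state rR and halts.

Final tape (ignoring leading/trailing blanks): bbbbcbac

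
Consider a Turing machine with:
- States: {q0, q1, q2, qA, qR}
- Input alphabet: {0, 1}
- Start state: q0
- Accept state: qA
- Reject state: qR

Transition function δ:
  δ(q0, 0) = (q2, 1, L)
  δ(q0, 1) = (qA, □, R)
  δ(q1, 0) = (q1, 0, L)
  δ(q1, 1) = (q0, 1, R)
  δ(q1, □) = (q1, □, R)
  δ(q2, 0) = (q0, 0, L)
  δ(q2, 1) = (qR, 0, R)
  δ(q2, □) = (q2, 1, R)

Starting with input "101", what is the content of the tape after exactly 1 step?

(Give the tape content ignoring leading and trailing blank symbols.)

Execution trace:
Initial: [q0]101
Step 1: δ(q0, 1) = (qA, □, R) → □[qA]01

The machine reaches the accept state qA and halts.

After 1 step, the tape (ignoring leading/trailing blanks) is: 01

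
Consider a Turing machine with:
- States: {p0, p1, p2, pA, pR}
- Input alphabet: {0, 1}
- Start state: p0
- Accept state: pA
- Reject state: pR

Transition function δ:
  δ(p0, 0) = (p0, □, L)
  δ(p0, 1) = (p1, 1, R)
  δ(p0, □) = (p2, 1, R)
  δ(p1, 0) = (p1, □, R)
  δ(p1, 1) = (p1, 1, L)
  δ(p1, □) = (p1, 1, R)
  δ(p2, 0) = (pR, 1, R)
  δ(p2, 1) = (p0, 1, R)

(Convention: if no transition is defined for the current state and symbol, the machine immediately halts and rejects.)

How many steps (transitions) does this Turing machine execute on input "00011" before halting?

Execution trace:
Initial: [p0]00011
Step 1: δ(p0, 0) = (p0, □, L) → [p0]□□0011
Step 2: δ(p0, □) = (p2, 1, R) → 1[p2]□0011

No transition is defined for δ(p2, □). By convention the machine halts and rejects.

The machine executed 2 steps before halting.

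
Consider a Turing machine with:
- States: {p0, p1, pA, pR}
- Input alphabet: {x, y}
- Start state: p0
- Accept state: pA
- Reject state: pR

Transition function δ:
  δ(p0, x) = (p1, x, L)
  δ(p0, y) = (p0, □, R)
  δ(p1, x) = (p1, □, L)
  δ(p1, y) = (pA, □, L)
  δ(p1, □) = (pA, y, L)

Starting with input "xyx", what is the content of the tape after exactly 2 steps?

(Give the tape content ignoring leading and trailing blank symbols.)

Execution trace:
Initial: [p0]xyx
Step 1: δ(p0, x) = (p1, x, L) → [p1]□xyx
Step 2: δ(p1, □) = (pA, y, L) → [pA]□yxyx

The machine reaches the accept state pA and halts.

After 2 steps, the tape (ignoring leading/trailing blanks) is: yxyx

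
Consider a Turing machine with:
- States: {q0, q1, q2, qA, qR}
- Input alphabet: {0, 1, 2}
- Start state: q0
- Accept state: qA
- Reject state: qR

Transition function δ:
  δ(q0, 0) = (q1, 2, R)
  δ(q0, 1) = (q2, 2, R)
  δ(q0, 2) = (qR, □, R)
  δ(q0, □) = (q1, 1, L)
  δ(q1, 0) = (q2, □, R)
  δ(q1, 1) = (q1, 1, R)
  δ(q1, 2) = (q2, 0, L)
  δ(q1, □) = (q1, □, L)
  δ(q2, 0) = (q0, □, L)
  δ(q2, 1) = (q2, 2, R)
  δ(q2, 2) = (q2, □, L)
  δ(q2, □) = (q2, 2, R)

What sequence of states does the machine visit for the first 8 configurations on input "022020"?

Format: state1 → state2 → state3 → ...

Execution trace:
Initial: [q0]022020
Step 1: δ(q0, 0) = (q1, 2, R) → 2[q1]22020
Step 2: δ(q1, 2) = (q2, 0, L) → [q2]202020
Step 3: δ(q2, 2) = (q2, □, L) → [q2]□□02020
Step 4: δ(q2, □) = (q2, 2, R) → 2[q2]□02020
Step 5: δ(q2, □) = (q2, 2, R) → 22[q2]02020
Step 6: δ(q2, 0) = (q0, □, L) → 2[q0]2□2020
Step 7: δ(q0, 2) = (qR, □, R) → 2□[qR]□2020

The machine reaches the reject state qR and halts.

State sequence: q0 → q1 → q2 → q2 → q2 → q2 → q0 → qR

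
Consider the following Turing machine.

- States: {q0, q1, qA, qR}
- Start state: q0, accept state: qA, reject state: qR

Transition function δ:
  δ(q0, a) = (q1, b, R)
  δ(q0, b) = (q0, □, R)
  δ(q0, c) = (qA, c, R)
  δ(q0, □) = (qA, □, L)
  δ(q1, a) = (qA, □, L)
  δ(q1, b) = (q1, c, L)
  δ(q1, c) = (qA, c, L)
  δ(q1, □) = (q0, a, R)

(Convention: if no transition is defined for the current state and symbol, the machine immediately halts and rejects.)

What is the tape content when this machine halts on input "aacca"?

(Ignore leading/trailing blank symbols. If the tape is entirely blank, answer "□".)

Execution trace:
Initial: [q0]aacca
Step 1: δ(q0, a) = (q1, b, R) → b[q1]acca
Step 2: δ(q1, a) = (qA, □, L) → [qA]b□cca

The machine reaches the accept state qA and halts.

Final tape (ignoring leading/trailing blanks): b□cca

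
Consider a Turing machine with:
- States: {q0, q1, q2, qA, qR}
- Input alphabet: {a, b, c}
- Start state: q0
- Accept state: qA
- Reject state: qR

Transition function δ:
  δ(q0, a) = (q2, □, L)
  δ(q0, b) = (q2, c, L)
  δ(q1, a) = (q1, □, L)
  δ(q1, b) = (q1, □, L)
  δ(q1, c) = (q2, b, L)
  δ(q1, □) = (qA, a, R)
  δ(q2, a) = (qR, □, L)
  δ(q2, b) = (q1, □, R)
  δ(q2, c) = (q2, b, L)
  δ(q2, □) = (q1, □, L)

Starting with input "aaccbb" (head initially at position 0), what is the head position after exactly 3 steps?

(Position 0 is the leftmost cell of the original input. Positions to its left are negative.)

Execution trace (head position shown):
Step 0: [q0]aaccbb  (head at position 0)
Step 1: move left → [q2]□□accbb  (head at position -1)
Step 2: move left → [q1]□□□accbb  (head at position -2)
Step 3: move right → a[qA]□□accbb  (head at position -1)

After 3 steps, the head is at position -1.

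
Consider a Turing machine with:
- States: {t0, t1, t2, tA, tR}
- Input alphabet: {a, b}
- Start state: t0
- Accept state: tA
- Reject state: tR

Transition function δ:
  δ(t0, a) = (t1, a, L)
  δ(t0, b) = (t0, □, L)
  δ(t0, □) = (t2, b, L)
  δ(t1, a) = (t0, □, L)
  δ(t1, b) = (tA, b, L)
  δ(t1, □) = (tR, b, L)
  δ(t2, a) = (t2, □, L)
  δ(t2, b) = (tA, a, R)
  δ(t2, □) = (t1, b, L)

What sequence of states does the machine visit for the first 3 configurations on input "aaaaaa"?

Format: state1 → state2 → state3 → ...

Execution trace:
Initial: [t0]aaaaaa
Step 1: δ(t0, a) = (t1, a, L) → [t1]□aaaaaa
Step 2: δ(t1, □) = (tR, b, L) → [tR]□baaaaaa

The machine reaches the reject state tR and halts.

State sequence: t0 → t1 → tR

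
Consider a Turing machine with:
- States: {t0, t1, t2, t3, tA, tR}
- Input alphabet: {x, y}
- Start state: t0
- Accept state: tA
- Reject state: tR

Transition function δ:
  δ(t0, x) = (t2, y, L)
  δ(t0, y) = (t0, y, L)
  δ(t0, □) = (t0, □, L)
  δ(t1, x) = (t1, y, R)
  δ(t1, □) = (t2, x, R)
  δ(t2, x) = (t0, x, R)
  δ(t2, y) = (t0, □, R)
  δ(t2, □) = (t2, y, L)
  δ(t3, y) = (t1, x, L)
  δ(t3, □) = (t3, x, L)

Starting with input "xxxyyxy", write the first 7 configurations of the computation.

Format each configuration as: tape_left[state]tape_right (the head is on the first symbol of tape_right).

Transitions applied:
Step 1: δ(t0, x) = (t2, y, L)
Step 2: δ(t2, □) = (t2, y, L)
Step 3: δ(t2, □) = (t2, y, L)
Step 4: δ(t2, □) = (t2, y, L)
Step 5: δ(t2, □) = (t2, y, L)
Step 6: δ(t2, □) = (t2, y, L)

The first 7 configurations are:
[t0]xxxyyxy ⊢ [t2]□yxxyyxy ⊢ [t2]□yyxxyyxy ⊢ [t2]□yyyxxyyxy ⊢ [t2]□yyyyxxyyxy ⊢ [t2]□yyyyyxxyyxy ⊢ [t2]□yyyyyyxxyyxy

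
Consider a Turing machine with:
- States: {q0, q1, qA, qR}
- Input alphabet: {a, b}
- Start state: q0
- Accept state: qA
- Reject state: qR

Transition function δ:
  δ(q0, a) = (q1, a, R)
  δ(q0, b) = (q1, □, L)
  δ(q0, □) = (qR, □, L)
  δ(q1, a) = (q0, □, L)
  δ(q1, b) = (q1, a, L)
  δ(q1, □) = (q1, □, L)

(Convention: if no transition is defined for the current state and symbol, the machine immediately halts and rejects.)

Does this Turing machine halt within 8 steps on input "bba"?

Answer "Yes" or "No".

Execution trace:
Initial: [q0]bba
Step 1: δ(q0, b) = (q1, □, L) → [q1]□□ba
Step 2: δ(q1, □) = (q1, □, L) → [q1]□□□ba
Step 3: δ(q1, □) = (q1, □, L) → [q1]□□□□ba
Step 4: δ(q1, □) = (q1, □, L) → [q1]□□□□□ba
Step 5: δ(q1, □) = (q1, □, L) → [q1]□□□□□□ba
Step 6: δ(q1, □) = (q1, □, L) → [q1]□□□□□□□ba
Step 7: δ(q1, □) = (q1, □, L) → [q1]□□□□□□□□ba
Step 8: δ(q1, □) = (q1, □, L) → [q1]□□□□□□□□□ba

The machine has not reached a halting state after 8 steps.
The machine did not halt within the 8-step bound.

Answer: No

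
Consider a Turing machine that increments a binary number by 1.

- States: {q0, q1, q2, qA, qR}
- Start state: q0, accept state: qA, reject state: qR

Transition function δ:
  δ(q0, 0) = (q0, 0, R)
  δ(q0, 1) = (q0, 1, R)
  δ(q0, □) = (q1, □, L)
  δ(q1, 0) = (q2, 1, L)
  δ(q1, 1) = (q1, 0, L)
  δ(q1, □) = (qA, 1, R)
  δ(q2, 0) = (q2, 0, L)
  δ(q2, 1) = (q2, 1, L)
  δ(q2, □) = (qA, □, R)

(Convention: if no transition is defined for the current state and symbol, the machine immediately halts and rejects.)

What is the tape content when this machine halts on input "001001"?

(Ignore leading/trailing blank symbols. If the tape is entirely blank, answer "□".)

Execution trace:
Initial: [q0]001001
Step 1: δ(q0, 0) = (q0, 0, R) → 0[q0]01001
Step 2: δ(q0, 0) = (q0, 0, R) → 00[q0]1001
Step 3: δ(q0, 1) = (q0, 1, R) → 001[q0]001
Step 4: δ(q0, 0) = (q0, 0, R) → 0010[q0]01
Step 5: δ(q0, 0) = (q0, 0, R) → 00100[q0]1
Step 6: δ(q0, 1) = (q0, 1, R) → 001001[q0]□
Step 7: δ(q0, □) = (q1, □, L) → 00100[q1]1□
Step 8: δ(q1, 1) = (q1, 0, L) → 0010[q1]00□
Step 9: δ(q1, 0) = (q2, 1, L) → 001[q2]010□
Step 10: δ(q2, 0) = (q2, 0, L) → 00[q2]1010□
Step 11: δ(q2, 1) = (q2, 1, L) → 0[q2]01010□
Step 12: δ(q2, 0) = (q2, 0, L) → [q2]001010□
Step 13: δ(q2, 0) = (q2, 0, L) → [q2]□001010□
Step 14: δ(q2, □) = (qA, □, R) → □[qA]001010□

The machine reaches the accept state qA and halts.

Final tape (ignoring leading/trailing blanks): 001010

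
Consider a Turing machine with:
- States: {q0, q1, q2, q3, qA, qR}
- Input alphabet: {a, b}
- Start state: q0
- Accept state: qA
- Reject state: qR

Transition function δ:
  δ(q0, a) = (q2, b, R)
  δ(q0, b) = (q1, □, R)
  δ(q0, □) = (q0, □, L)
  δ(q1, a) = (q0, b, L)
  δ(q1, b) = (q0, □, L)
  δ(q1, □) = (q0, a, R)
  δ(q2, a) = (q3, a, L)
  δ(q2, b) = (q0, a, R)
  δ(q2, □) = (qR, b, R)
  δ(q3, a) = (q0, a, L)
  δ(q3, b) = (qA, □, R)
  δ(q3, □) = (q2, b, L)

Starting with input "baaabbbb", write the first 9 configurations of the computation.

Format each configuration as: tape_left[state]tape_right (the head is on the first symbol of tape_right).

Transitions applied:
Step 1: δ(q0, b) = (q1, □, R)
Step 2: δ(q1, a) = (q0, b, L)
Step 3: δ(q0, □) = (q0, □, L)
Step 4: δ(q0, □) = (q0, □, L)
Step 5: δ(q0, □) = (q0, □, L)
Step 6: δ(q0, □) = (q0, □, L)
Step 7: δ(q0, □) = (q0, □, L)
Step 8: δ(q0, □) = (q0, □, L)

The first 9 configurations are:
[q0]baaabbbb ⊢ □[q1]aaabbbb ⊢ [q0]□baabbbb ⊢ [q0]□□baabbbb ⊢ [q0]□□□baabbbb ⊢ [q0]□□□□baabbbb ⊢ [q0]□□□□□baabbbb ⊢ [q0]□□□□□□baabbbb ⊢ [q0]□□□□□□□baabbbb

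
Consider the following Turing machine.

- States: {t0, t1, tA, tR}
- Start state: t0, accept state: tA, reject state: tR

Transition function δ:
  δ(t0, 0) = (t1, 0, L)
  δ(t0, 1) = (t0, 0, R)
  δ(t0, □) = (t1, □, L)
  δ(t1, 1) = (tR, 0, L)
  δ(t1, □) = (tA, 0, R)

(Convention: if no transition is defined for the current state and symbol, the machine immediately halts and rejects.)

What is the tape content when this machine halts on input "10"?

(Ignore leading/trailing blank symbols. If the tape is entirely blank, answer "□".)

Execution trace:
Initial: [t0]10
Step 1: δ(t0, 1) = (t0, 0, R) → 0[t0]0
Step 2: δ(t0, 0) = (t1, 0, L) → [t1]00

No transition is defined for δ(t1, 0). By convention the machine halts and rejects.

Final tape (ignoring leading/trailing blanks): 00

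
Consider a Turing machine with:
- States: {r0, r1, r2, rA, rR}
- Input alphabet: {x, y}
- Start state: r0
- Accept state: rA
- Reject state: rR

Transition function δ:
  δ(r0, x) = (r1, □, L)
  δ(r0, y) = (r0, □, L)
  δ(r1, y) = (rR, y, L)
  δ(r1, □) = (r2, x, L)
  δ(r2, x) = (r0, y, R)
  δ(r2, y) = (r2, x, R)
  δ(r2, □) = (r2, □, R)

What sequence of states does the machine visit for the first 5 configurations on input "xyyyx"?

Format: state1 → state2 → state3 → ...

Execution trace:
Initial: [r0]xyyyx
Step 1: δ(r0, x) = (r1, □, L) → [r1]□□yyyx
Step 2: δ(r1, □) = (r2, x, L) → [r2]□x□yyyx
Step 3: δ(r2, □) = (r2, □, R) → □[r2]x□yyyx
Step 4: δ(r2, x) = (r0, y, R) → □y[r0]□yyyx

No transition is defined for δ(r0, □). By convention the machine halts and rejects.

State sequence: r0 → r1 → r2 → r2 → r0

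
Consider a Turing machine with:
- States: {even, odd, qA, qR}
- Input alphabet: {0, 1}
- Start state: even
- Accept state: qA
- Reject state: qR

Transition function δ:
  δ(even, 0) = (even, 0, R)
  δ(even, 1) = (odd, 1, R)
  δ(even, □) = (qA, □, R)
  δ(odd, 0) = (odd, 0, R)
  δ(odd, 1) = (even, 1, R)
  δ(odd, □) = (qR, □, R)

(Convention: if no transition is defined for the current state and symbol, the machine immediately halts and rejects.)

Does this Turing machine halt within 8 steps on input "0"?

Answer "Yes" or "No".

Execution trace:
Initial: [even]0
Step 1: δ(even, 0) = (even, 0, R) → 0[even]□
Step 2: δ(even, □) = (qA, □, R) → 0□[qA]□

The machine reaches the accept state qA and halts.
The machine halted after 2 steps (within the 8-step bound).

Answer: Yes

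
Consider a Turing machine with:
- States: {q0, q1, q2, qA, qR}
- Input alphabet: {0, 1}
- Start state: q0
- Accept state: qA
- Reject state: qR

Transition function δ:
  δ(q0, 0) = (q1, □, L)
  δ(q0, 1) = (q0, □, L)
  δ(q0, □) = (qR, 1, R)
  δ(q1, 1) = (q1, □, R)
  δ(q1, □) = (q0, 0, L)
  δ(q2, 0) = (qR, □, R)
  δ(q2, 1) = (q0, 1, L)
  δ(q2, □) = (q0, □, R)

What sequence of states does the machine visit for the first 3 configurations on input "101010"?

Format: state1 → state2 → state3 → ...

Execution trace:
Initial: [q0]101010
Step 1: δ(q0, 1) = (q0, □, L) → [q0]□□01010
Step 2: δ(q0, □) = (qR, 1, R) → 1[qR]□01010

The machine reaches the reject state qR and halts.

State sequence: q0 → q0 → qR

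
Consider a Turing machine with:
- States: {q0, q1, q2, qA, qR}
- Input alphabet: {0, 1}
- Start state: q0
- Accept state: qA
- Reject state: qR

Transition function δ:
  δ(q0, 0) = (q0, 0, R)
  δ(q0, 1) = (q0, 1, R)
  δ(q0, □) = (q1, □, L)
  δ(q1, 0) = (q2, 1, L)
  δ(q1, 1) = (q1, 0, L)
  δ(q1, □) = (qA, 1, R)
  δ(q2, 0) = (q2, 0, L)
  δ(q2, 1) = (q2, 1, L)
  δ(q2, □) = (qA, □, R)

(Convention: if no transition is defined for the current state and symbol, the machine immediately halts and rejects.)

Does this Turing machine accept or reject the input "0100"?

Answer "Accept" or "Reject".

Execution trace:
Initial: [q0]0100
Step 1: δ(q0, 0) = (q0, 0, R) → 0[q0]100
Step 2: δ(q0, 1) = (q0, 1, R) → 01[q0]00
Step 3: δ(q0, 0) = (q0, 0, R) → 010[q0]0
Step 4: δ(q0, 0) = (q0, 0, R) → 0100[q0]□
Step 5: δ(q0, □) = (q1, □, L) → 010[q1]0□
Step 6: δ(q1, 0) = (q2, 1, L) → 01[q2]01□
Step 7: δ(q2, 0) = (q2, 0, L) → 0[q2]101□
Step 8: δ(q2, 1) = (q2, 1, L) → [q2]0101□
Step 9: δ(q2, 0) = (q2, 0, L) → [q2]□0101□
Step 10: δ(q2, □) = (qA, □, R) → □[qA]0101□

The machine reaches the accept state qA and halts.

Answer: Accept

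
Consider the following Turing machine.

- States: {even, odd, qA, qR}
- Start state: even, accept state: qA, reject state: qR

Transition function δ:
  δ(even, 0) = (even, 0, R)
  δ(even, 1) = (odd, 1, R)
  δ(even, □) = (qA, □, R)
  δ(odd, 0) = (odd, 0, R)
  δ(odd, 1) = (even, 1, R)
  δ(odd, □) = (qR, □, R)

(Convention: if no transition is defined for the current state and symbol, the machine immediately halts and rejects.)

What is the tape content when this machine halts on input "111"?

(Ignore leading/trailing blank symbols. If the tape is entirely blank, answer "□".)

Execution trace:
Initial: [even]111
Step 1: δ(even, 1) = (odd, 1, R) → 1[odd]11
Step 2: δ(odd, 1) = (even, 1, R) → 11[even]1
Step 3: δ(even, 1) = (odd, 1, R) → 111[odd]□
Step 4: δ(odd, □) = (qR, □, R) → 111□[qR]□

The machine reaches the reject state qR and halts.

Final tape (ignoring leading/trailing blanks): 111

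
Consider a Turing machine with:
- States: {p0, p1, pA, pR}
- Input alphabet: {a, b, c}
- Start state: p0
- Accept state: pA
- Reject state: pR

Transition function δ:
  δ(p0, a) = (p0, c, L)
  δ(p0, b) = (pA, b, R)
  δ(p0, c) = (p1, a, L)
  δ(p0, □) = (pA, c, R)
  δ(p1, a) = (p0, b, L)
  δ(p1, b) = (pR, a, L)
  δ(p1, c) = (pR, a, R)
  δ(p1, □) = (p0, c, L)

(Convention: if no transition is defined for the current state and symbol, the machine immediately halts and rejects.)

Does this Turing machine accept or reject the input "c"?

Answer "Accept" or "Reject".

Execution trace:
Initial: [p0]c
Step 1: δ(p0, c) = (p1, a, L) → [p1]□a
Step 2: δ(p1, □) = (p0, c, L) → [p0]□ca
Step 3: δ(p0, □) = (pA, c, R) → c[pA]ca

The machine reaches the accept state pA and halts.

Answer: Accept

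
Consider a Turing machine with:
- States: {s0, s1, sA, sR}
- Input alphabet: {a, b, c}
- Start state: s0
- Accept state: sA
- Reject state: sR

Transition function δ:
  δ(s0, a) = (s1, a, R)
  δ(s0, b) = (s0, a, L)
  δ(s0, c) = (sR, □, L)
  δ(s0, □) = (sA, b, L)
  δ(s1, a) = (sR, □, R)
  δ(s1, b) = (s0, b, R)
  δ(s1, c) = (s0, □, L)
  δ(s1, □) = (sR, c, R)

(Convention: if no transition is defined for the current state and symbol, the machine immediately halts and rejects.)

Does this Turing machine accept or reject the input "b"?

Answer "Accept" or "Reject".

Execution trace:
Initial: [s0]b
Step 1: δ(s0, b) = (s0, a, L) → [s0]□a
Step 2: δ(s0, □) = (sA, b, L) → [sA]□ba

The machine reaches the accept state sA and halts.

Answer: Accept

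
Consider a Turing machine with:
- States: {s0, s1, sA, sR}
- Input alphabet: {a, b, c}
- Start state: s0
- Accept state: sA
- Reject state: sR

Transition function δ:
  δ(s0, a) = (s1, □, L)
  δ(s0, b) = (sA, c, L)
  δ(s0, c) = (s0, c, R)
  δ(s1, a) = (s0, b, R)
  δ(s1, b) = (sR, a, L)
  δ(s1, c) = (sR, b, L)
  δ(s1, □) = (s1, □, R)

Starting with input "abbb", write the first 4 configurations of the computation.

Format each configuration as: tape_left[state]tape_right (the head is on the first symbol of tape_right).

Transitions applied:
Step 1: δ(s0, a) = (s1, □, L)
Step 2: δ(s1, □) = (s1, □, R)
Step 3: δ(s1, □) = (s1, □, R)

The first 4 configurations are:
[s0]abbb ⊢ [s1]□□bbb ⊢ □[s1]□bbb ⊢ □□[s1]bbb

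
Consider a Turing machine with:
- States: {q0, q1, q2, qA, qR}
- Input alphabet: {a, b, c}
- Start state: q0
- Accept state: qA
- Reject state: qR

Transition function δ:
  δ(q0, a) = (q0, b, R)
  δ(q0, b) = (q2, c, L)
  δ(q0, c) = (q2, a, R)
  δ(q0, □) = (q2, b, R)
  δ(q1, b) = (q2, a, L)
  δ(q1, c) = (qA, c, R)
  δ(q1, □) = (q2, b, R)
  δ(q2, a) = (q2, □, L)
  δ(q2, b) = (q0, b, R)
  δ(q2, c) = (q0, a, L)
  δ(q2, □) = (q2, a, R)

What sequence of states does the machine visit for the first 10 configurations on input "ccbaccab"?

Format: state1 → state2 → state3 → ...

Execution trace:
Initial: [q0]ccbaccab
Step 1: δ(q0, c) = (q2, a, R) → a[q2]cbaccab
Step 2: δ(q2, c) = (q0, a, L) → [q0]aabaccab
Step 3: δ(q0, a) = (q0, b, R) → b[q0]abaccab
Step 4: δ(q0, a) = (q0, b, R) → bb[q0]baccab
Step 5: δ(q0, b) = (q2, c, L) → b[q2]bcaccab
Step 6: δ(q2, b) = (q0, b, R) → bb[q0]caccab
Step 7: δ(q0, c) = (q2, a, R) → bba[q2]accab
Step 8: δ(q2, a) = (q2, □, L) → bb[q2]a□ccab
Step 9: δ(q2, a) = (q2, □, L) → b[q2]b□□ccab

State sequence: q0 → q2 → q0 → q0 → q0 → q2 → q0 → q2 → q2 → q2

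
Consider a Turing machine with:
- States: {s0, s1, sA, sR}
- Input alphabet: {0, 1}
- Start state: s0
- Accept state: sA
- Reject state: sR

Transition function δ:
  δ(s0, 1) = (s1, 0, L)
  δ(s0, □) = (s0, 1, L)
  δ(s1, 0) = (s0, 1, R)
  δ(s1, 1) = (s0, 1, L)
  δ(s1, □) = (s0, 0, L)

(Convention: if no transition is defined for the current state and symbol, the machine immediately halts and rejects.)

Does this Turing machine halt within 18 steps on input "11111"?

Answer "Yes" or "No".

Execution trace:
Initial: [s0]11111
Step 1: δ(s0, 1) = (s1, 0, L) → [s1]□01111
Step 2: δ(s1, □) = (s0, 0, L) → [s0]□001111
Step 3: δ(s0, □) = (s0, 1, L) → [s0]□1001111
Step 4: δ(s0, □) = (s0, 1, L) → [s0]□11001111
Step 5: δ(s0, □) = (s0, 1, L) → [s0]□111001111
Step 6: δ(s0, □) = (s0, 1, L) → [s0]□1111001111
Step 7: δ(s0, □) = (s0, 1, L) → [s0]□11111001111
Step 8: δ(s0, □) = (s0, 1, L) → [s0]□111111001111
Step 9: δ(s0, □) = (s0, 1, L) → [s0]□1111111001111
Step 10: δ(s0, □) = (s0, 1, L) → [s0]□11111111001111
Step 11: δ(s0, □) = (s0, 1, L) → [s0]□111111111001111
Step 12: δ(s0, □) = (s0, 1, L) → [s0]□1111111111001111
Step 13: δ(s0, □) = (s0, 1, L) → [s0]□11111111111001111
Step 14: δ(s0, □) = (s0, 1, L) → [s0]□111111111111001111
Step 15: δ(s0, □) = (s0, 1, L) → [s0]□1111111111111001111
Step 16: δ(s0, □) = (s0, 1, L) → [s0]□11111111111111001111
Step 17: δ(s0, □) = (s0, 1, L) → [s0]□111111111111111001111
Step 18: δ(s0, □) = (s0, 1, L) → [s0]□1111111111111111001111

The machine has not reached a halting state after 18 steps.
The machine did not halt within the 18-step bound.

Answer: No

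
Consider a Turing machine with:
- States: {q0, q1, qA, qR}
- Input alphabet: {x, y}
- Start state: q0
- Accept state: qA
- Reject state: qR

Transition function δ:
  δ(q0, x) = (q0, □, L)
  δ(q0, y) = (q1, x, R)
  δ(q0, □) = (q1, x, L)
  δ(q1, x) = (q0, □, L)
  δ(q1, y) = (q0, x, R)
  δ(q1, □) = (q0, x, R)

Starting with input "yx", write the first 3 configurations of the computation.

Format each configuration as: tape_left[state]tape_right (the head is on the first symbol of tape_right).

Transitions applied:
Step 1: δ(q0, y) = (q1, x, R)
Step 2: δ(q1, x) = (q0, □, L)

The first 3 configurations are:
[q0]yx ⊢ x[q1]x ⊢ [q0]x□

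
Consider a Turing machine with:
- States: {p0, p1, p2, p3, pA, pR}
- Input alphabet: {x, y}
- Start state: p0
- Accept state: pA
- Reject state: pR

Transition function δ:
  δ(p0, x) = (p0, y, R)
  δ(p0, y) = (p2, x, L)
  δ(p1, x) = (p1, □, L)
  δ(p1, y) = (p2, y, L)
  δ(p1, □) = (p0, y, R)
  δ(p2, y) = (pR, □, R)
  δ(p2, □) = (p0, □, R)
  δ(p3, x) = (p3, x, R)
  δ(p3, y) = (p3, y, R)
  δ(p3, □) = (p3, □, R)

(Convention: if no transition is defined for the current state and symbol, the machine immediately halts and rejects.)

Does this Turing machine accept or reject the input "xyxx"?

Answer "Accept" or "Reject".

Execution trace:
Initial: [p0]xyxx
Step 1: δ(p0, x) = (p0, y, R) → y[p0]yxx
Step 2: δ(p0, y) = (p2, x, L) → [p2]yxxx
Step 3: δ(p2, y) = (pR, □, R) → □[pR]xxx

The machine reaches the reject state pR and halts.

Answer: Reject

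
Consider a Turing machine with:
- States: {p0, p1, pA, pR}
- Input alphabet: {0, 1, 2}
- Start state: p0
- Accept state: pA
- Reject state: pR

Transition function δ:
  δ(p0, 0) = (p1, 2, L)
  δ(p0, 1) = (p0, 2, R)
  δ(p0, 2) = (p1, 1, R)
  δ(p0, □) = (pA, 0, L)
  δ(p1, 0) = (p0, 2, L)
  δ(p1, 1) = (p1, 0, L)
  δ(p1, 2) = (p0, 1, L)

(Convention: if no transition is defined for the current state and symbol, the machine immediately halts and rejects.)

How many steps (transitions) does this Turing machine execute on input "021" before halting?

Execution trace:
Initial: [p0]021
Step 1: δ(p0, 0) = (p1, 2, L) → [p1]□221

No transition is defined for δ(p1, □). By convention the machine halts and rejects.

The machine executed 1 step before halting.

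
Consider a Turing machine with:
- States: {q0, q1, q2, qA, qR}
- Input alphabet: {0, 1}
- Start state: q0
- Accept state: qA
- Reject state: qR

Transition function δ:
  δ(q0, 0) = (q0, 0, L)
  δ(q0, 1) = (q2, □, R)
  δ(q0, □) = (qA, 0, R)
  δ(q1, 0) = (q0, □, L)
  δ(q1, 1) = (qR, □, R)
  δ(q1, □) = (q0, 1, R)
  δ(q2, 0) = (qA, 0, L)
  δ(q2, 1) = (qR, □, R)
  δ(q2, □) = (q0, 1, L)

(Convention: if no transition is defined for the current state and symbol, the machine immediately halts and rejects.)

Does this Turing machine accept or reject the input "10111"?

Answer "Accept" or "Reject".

Execution trace:
Initial: [q0]10111
Step 1: δ(q0, 1) = (q2, □, R) → □[q2]0111
Step 2: δ(q2, 0) = (qA, 0, L) → [qA]□0111

The machine reaches the accept state qA and halts.

Answer: Accept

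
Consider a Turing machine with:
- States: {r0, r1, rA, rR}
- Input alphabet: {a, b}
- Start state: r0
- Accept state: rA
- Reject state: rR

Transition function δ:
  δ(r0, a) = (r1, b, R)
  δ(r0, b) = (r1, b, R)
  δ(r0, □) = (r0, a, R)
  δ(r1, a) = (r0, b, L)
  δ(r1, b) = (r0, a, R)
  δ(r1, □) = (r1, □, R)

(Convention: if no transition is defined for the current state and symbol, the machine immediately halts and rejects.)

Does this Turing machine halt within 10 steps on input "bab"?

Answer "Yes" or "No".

Execution trace:
Initial: [r0]bab
Step 1: δ(r0, b) = (r1, b, R) → b[r1]ab
Step 2: δ(r1, a) = (r0, b, L) → [r0]bbb
Step 3: δ(r0, b) = (r1, b, R) → b[r1]bb
Step 4: δ(r1, b) = (r0, a, R) → ba[r0]b
Step 5: δ(r0, b) = (r1, b, R) → bab[r1]□
Step 6: δ(r1, □) = (r1, □, R) → bab□[r1]□
Step 7: δ(r1, □) = (r1, □, R) → bab□□[r1]□
Step 8: δ(r1, □) = (r1, □, R) → bab□□□[r1]□
Step 9: δ(r1, □) = (r1, □, R) → bab□□□□[r1]□
Step 10: δ(r1, □) = (r1, □, R) → bab□□□□□[r1]□

The machine has not reached a halting state after 10 steps.
The machine did not halt within the 10-step bound.

Answer: No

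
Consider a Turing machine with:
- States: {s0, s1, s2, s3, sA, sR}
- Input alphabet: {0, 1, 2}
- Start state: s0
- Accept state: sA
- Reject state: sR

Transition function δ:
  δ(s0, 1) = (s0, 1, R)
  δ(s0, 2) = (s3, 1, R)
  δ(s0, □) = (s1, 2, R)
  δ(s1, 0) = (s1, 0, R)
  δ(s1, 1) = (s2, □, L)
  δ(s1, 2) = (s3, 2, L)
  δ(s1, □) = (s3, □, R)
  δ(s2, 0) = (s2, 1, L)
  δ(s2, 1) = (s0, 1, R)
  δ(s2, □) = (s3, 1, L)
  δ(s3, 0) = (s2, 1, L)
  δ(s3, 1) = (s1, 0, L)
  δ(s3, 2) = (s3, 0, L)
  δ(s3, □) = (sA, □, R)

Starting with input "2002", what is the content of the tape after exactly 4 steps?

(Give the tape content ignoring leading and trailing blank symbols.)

Execution trace:
Initial: [s0]2002
Step 1: δ(s0, 2) = (s3, 1, R) → 1[s3]002
Step 2: δ(s3, 0) = (s2, 1, L) → [s2]1102
Step 3: δ(s2, 1) = (s0, 1, R) → 1[s0]102
Step 4: δ(s0, 1) = (s0, 1, R) → 11[s0]02

No transition is defined for δ(s0, 0). By convention the machine halts and rejects.

After 4 steps, the tape (ignoring leading/trailing blanks) is: 1102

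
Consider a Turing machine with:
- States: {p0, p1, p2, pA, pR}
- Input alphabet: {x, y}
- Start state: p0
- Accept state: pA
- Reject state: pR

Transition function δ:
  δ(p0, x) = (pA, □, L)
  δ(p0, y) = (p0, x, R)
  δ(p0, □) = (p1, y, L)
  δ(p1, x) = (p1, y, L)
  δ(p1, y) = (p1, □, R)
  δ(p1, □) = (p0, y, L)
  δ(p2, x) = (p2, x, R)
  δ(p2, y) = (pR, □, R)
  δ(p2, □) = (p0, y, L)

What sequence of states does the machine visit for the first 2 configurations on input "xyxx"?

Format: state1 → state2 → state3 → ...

Execution trace:
Initial: [p0]xyxx
Step 1: δ(p0, x) = (pA, □, L) → [pA]□□yxx

The machine reaches the accept state pA and halts.

State sequence: p0 → pA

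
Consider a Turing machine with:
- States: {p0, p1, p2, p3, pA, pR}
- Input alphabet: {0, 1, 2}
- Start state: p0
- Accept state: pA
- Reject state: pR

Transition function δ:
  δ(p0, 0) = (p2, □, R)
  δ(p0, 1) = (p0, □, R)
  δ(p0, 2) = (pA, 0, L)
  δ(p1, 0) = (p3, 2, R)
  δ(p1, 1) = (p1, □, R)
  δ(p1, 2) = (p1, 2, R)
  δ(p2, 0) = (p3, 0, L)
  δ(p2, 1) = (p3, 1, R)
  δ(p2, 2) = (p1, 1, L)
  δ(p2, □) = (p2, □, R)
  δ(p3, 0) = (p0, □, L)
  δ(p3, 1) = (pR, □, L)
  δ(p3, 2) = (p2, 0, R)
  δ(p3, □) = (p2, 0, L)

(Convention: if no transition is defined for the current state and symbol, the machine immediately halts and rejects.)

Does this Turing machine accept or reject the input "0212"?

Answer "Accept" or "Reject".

Execution trace:
Initial: [p0]0212
Step 1: δ(p0, 0) = (p2, □, R) → □[p2]212
Step 2: δ(p2, 2) = (p1, 1, L) → [p1]□112

No transition is defined for δ(p1, □). By convention the machine halts and rejects.

Answer: Reject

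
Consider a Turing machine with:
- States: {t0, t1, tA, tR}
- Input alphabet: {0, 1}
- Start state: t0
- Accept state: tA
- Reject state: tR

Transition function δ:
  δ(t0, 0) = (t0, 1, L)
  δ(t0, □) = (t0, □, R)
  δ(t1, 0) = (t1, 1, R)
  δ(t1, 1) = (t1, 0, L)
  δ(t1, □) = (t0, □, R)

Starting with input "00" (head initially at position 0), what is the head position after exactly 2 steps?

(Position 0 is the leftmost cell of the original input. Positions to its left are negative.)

Execution trace (head position shown):
Step 0: [t0]00  (head at position 0)
Step 1: move left → [t0]□10  (head at position -1)
Step 2: move right → □[t0]10  (head at position 0)

After 2 steps, the head is at position 0.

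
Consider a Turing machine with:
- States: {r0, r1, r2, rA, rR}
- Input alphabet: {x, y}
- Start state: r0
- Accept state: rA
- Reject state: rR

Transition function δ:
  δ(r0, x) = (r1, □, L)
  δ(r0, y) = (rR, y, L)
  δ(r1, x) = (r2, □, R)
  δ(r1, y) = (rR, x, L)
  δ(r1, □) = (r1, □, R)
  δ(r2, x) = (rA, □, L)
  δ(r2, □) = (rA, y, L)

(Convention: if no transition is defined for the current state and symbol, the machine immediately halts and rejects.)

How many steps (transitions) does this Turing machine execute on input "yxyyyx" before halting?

Execution trace:
Initial: [r0]yxyyyx
Step 1: δ(r0, y) = (rR, y, L) → [rR]□yxyyyx

The machine reaches the reject state rR and halts.

The machine executed 1 step before halting.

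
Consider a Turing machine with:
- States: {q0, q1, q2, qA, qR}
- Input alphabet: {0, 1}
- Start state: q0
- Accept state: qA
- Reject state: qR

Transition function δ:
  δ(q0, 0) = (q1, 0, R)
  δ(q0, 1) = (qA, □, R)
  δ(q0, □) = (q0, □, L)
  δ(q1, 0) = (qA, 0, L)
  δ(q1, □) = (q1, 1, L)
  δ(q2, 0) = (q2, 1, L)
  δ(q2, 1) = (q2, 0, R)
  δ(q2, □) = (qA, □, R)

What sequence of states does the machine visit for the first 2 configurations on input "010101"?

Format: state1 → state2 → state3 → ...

Execution trace:
Initial: [q0]010101
Step 1: δ(q0, 0) = (q1, 0, R) → 0[q1]10101

No transition is defined for δ(q1, 1). By convention the machine halts and rejects.

State sequence: q0 → q1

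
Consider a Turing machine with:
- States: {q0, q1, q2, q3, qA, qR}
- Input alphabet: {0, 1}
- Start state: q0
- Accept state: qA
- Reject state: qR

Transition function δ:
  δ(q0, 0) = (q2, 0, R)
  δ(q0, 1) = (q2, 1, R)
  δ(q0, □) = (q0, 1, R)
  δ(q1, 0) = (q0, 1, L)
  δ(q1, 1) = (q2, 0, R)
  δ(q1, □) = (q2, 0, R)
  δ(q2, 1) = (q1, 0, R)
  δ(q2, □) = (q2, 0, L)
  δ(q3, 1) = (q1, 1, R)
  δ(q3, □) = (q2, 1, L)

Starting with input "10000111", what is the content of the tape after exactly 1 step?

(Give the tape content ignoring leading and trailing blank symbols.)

Execution trace:
Initial: [q0]10000111
Step 1: δ(q0, 1) = (q2, 1, R) → 1[q2]0000111

No transition is defined for δ(q2, 0). By convention the machine halts and rejects.

After 1 step, the tape (ignoring leading/trailing blanks) is: 10000111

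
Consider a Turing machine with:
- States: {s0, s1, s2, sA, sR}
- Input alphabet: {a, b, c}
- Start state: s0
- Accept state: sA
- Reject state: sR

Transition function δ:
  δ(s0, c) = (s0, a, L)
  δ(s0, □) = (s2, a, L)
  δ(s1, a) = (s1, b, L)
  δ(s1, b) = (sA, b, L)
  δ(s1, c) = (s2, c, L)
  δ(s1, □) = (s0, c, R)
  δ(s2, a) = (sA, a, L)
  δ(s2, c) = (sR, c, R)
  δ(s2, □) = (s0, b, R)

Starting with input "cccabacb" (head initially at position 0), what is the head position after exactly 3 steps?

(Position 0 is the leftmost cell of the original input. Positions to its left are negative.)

Execution trace (head position shown):
Step 0: [s0]cccabacb  (head at position 0)
Step 1: move left → [s0]□accabacb  (head at position -1)
Step 2: move left → [s2]□aaccabacb  (head at position -2)
Step 3: move right → b[s0]aaccabacb  (head at position -1)

After 3 steps, the head is at position -1.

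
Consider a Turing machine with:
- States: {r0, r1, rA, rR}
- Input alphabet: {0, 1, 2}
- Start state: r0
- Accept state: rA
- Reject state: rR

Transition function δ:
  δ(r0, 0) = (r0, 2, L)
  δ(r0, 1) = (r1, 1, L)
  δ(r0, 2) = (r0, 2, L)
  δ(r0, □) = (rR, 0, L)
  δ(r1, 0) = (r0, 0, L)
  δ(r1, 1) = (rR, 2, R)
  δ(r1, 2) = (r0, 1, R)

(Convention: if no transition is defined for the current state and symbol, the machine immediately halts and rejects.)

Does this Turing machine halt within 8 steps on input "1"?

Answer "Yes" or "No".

Execution trace:
Initial: [r0]1
Step 1: δ(r0, 1) = (r1, 1, L) → [r1]□1

No transition is defined for δ(r1, □). By convention the machine halts and rejects.
The machine halted after 1 step (within the 8-step bound).

Answer: Yes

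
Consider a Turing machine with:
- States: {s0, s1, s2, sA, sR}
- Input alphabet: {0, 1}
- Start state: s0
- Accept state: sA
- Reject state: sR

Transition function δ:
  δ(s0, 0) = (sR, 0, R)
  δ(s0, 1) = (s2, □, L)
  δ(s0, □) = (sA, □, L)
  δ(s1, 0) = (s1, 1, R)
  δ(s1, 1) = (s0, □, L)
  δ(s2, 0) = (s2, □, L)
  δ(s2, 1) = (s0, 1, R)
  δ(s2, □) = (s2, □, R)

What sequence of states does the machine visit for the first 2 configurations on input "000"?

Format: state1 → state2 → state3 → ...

Execution trace:
Initial: [s0]000
Step 1: δ(s0, 0) = (sR, 0, R) → 0[sR]00

The machine reaches the reject state sR and halts.

State sequence: s0 → sR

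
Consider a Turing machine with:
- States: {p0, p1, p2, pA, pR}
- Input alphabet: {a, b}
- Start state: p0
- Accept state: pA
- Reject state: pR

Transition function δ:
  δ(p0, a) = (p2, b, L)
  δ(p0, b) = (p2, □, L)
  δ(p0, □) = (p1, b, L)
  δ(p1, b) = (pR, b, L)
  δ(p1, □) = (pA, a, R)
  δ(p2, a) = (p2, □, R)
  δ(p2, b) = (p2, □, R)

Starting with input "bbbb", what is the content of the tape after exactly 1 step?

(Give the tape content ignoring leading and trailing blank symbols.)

Execution trace:
Initial: [p0]bbbb
Step 1: δ(p0, b) = (p2, □, L) → [p2]□□bbb

No transition is defined for δ(p2, □). By convention the machine halts and rejects.

After 1 step, the tape (ignoring leading/trailing blanks) is: bbb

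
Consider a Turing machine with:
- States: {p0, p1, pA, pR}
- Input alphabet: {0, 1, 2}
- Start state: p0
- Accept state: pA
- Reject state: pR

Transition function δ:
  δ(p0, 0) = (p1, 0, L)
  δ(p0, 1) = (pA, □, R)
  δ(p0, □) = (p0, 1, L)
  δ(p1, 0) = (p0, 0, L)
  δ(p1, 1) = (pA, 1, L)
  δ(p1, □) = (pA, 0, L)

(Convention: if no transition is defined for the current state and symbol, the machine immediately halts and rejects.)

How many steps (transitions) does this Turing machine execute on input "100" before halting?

Execution trace:
Initial: [p0]100
Step 1: δ(p0, 1) = (pA, □, R) → □[pA]00

The machine reaches the accept state pA and halts.

The machine executed 1 step before halting.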